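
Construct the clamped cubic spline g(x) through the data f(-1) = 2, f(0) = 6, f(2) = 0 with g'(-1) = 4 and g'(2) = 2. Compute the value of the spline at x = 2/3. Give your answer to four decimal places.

4.3951

Write m_i for g''(x_i). With h_i = 1, 2 and divided differences Δ_i = 4, -3, the continuity of g' gives the tridiagonal system
  1·m_0 + 6·m_1 + 2·m_2 = 6(Δ_1 - Δ_0) = -42
Clamped end conditions give two more equations: 2h_0·m_0 + h_0·m_1 = 6(Δ_0 - g'(-1)) = 0 and h_1·m_1 + 2h_1·m_2 = 6(g'(2) - Δ_1) = 30.
Hence m_0 = 19/3, m_1 = -38/3, m_2 = 83/6.
On [0, 2], g(x) = 6 + 5/6·x - 19/3·x² + 53/24·x³.
With x = 2/3: g(2/3) = 356/81.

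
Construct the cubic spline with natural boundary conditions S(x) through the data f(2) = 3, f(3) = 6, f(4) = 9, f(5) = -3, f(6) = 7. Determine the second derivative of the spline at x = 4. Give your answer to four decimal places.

-35.1429

With M_i denoting the second derivative at x_i, h_i = 1, 1, 1, 1, and Δ_i = (y_(i+1) − y_i)/h_i = 3, 3, -12, 10:
  1·M_0 + 4·M_1 + 1·M_2 = 6(Δ_1 - Δ_0) = 0
  1·M_1 + 4·M_2 + 1·M_3 = 6(Δ_2 - Δ_1) = -90
  1·M_2 + 4·M_3 + 1·M_4 = 6(Δ_3 - Δ_2) = 132
Natural end conditions: M_0 = M_4 = 0.
Solving: M_0 = 0, M_1 = 123/14, M_2 = -246/7, M_3 = 585/14, M_4 = 0.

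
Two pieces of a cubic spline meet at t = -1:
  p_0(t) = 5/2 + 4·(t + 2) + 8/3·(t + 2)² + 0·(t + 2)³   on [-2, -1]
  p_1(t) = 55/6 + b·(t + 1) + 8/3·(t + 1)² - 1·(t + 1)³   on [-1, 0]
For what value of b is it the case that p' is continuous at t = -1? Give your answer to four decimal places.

p_0'(t) = 4 + 16/3·(t + 2) + 0·(t + 2)², so p_0'(-1) = 28/3. On the right, p_1'(-1) = b, so b = 28/3.

9.3333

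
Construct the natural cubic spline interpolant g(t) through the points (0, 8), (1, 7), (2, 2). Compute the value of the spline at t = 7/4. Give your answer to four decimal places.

Put σ_i = g'' at the i-th knot. Here h = (1, 1) and Δ = (-1, -5), so the interior equations h_(i-1)·σ_(i-1) + 2(h_(i-1)+h_i)·σ_i + h_i·σ_(i+1) = 6(Δ_i − Δ_(i-1)) read
  1·σ_0 + 4·σ_1 + 1·σ_2 = 6(Δ_1 - Δ_0) = -24
Natural end conditions: σ_0 = σ_2 = 0.
Solving: σ_0 = 0, σ_1 = -6, σ_2 = 0.
On [1, 2], g(t) = 7 - 3·(t - 1) - 3·(t - 1)² + 1·(t - 1)³.
With (t - 1) = 3/4: g(7/4) = 223/64.

3.4844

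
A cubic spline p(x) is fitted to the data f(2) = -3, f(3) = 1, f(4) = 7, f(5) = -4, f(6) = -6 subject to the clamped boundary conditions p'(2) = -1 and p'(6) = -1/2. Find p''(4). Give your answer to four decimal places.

Put M_i = p'' at the i-th knot. Here h = (1, 1, 1, 1) and Δ = (4, 6, -11, -2), so the interior equations h_(i-1)·M_(i-1) + 2(h_(i-1)+h_i)·M_i + h_i·M_(i+1) = 6(Δ_i − Δ_(i-1)) read
  1·M_0 + 4·M_1 + 1·M_2 = 6(Δ_1 - Δ_0) = 12
  1·M_1 + 4·M_2 + 1·M_3 = 6(Δ_2 - Δ_1) = -102
  1·M_2 + 4·M_3 + 1·M_4 = 6(Δ_3 - Δ_2) = 54
Clamped end conditions give two more equations: 2h_0·M_0 + h_0·M_1 = 6(Δ_0 - p'(2)) = 30 and h_3·M_3 + 2h_3·M_4 = 6(p'(6) - Δ_3) = 9.
Forward elimination and back-substitution give M_0 = 85/8, M_1 = 35/4, M_2 = -269/8, M_3 = 95/4, M_4 = -59/8.

-33.6250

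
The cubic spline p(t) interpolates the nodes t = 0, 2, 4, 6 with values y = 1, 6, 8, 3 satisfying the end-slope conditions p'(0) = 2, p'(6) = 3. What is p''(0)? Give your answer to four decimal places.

Put m_i = p'' at the i-th knot. Here h = (2, 2, 2) and Δ = (5/2, 1, -5/2), so the interior equations h_(i-1)·m_(i-1) + 2(h_(i-1)+h_i)·m_i + h_i·m_(i+1) = 6(Δ_i − Δ_(i-1)) read
  2·m_0 + 8·m_1 + 2·m_2 = 6(Δ_1 - Δ_0) = -9
  2·m_1 + 8·m_2 + 2·m_3 = 6(Δ_2 - Δ_1) = -21
Clamped end conditions give two more equations: 2h_0·m_0 + h_0·m_1 = 6(Δ_0 - p'(0)) = 3 and h_2·m_2 + 2h_2·m_3 = 6(p'(6) - Δ_2) = 33.
Solving: m_0 = 11/15, m_1 = 1/30, m_2 = -161/30, m_3 = 164/15.

0.7333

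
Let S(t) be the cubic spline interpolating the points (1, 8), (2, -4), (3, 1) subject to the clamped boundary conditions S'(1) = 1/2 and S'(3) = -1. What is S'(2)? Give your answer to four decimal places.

-5.1250

Write M_i for S''(x_i). With h_i = 1, 1 and divided differences Δ_i = -12, 5, the continuity of S' gives the tridiagonal system
  1·M_0 + 4·M_1 + 1·M_2 = 6(Δ_1 - Δ_0) = 102
Clamped end conditions give two more equations: 2h_0·M_0 + h_0·M_1 = 6(Δ_0 - S'(1)) = -75 and h_1·M_1 + 2h_1·M_2 = 6(S'(3) - Δ_1) = -36.
Solving: M_0 = -255/4, M_1 = 105/2, M_2 = -177/4.
On [2, 3], S'(t) = b_1 + 2c_1·(t - 2) + 3d_1·(t - 2)² with b_1 = Δ_1 - h_1(2M_1 + M_2)/6 = -41/8, c_1 = M_1/2 = 105/4, d_1 = (M_2 - M_1)/(6h_1) = -129/8. So S'(2) = -41/8.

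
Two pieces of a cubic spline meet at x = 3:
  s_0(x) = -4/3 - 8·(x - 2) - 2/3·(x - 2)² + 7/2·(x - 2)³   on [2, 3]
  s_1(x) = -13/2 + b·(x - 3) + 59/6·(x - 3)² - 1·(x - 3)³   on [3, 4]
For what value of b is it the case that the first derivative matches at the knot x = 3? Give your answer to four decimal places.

1.1667

s_0'(x) = -8 - 4/3·(x - 2) + 21/2·(x - 2)², so s_0'(3) = 7/6. On the right, s_1'(3) = b, so b = 7/6.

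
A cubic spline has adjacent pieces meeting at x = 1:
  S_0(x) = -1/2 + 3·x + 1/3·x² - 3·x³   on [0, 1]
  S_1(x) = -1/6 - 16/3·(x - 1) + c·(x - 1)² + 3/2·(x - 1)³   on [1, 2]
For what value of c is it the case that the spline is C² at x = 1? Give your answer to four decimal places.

S_0''(x) = 2/3 - 18·x, so S_0''(1) = -52/3. On the right, S_1''(1) = 2c, so c = -26/3.

-8.6667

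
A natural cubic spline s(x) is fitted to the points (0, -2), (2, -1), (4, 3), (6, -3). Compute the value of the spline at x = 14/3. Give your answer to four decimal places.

2.0617

Put m_i = s'' at the i-th knot. Here h = (2, 2, 2) and Δ = (1/2, 2, -3), so the interior equations h_(i-1)·m_(i-1) + 2(h_(i-1)+h_i)·m_i + h_i·m_(i+1) = 6(Δ_i − Δ_(i-1)) read
  2·m_0 + 8·m_1 + 2·m_2 = 6(Δ_1 - Δ_0) = 9
  2·m_1 + 8·m_2 + 2·m_3 = 6(Δ_2 - Δ_1) = -30
Natural end conditions: m_0 = m_3 = 0.
Hence m_0 = 0, m_1 = 11/5, m_2 = -43/10, m_3 = 0.
On [4, 6], s(x) = 3 - 2/15·(x - 4) - 43/20·(x - 4)² + 43/120·(x - 4)³.
With (x - 4) = 2/3: s(14/3) = 167/81.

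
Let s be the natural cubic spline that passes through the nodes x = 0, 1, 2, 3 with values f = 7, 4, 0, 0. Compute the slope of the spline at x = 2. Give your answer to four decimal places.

-2.2667

Let σ_i = s''(x_i). Step sizes h_i = 1, 1, 1; slopes of the chords Δ_i = (y_(i+1) - y_i)/h_i = -3, -4, 0.
  1·σ_0 + 4·σ_1 + 1·σ_2 = 6(Δ_1 - Δ_0) = -6
  1·σ_1 + 4·σ_2 + 1·σ_3 = 6(Δ_2 - Δ_1) = 24
Natural end conditions: σ_0 = σ_3 = 0.
Hence σ_0 = 0, σ_1 = -16/5, σ_2 = 34/5, σ_3 = 0.
On [2, 3], s'(x) = b_2 + 2c_2·(x - 2) + 3d_2·(x - 2)² with b_2 = Δ_2 - h_2(2σ_2 + σ_3)/6 = -34/15, c_2 = σ_2/2 = 17/5, d_2 = (σ_3 - σ_2)/(6h_2) = -17/15. So s'(2) = -34/15.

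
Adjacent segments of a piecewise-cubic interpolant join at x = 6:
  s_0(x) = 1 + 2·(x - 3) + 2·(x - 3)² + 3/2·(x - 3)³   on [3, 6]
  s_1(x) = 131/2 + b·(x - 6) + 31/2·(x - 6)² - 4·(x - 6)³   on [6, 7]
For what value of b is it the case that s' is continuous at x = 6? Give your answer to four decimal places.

s_0'(x) = 2 + 4·(x - 3) + 9/2·(x - 3)², so s_0'(6) = 109/2. On the right, s_1'(6) = b, so b = 109/2.

54.5000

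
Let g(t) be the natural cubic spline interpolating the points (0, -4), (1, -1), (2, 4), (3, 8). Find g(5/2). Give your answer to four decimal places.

Write σ_i for g''(x_i). With h_i = 1, 1, 1 and divided differences Δ_i = 3, 5, 4, the continuity of g' gives the tridiagonal system
  1·σ_0 + 4·σ_1 + 1·σ_2 = 6(Δ_1 - Δ_0) = 12
  1·σ_1 + 4·σ_2 + 1·σ_3 = 6(Δ_2 - Δ_1) = -6
Natural end conditions: σ_0 = σ_3 = 0.
Hence σ_0 = 0, σ_1 = 18/5, σ_2 = -12/5, σ_3 = 0.
On [2, 3], g(t) = 4 + 24/5·(t - 2) - 6/5·(t - 2)² + 2/5·(t - 2)³.
With (t - 2) = 1/2: g(5/2) = 123/20.

6.1500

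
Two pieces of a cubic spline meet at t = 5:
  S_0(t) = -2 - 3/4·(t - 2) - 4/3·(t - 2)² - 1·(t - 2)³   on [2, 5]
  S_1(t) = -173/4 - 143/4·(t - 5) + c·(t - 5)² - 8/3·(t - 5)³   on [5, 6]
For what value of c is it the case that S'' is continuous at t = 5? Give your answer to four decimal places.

-10.3333

S_0''(t) = -8/3 - 6·(t - 2), so S_0''(5) = -62/3. On the right, S_1''(5) = 2c, so c = -31/3.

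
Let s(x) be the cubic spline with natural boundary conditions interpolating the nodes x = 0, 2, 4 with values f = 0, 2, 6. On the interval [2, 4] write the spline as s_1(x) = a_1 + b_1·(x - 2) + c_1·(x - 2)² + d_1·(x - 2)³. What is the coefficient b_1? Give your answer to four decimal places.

Write σ_i for s''(x_i). With h_i = 2, 2 and divided differences Δ_i = 1, 2, the continuity of s' gives the tridiagonal system
  2·σ_0 + 8·σ_1 + 2·σ_2 = 6(Δ_1 - Δ_0) = 6
Natural end conditions: σ_0 = σ_2 = 0.
Hence σ_0 = 0, σ_1 = 3/4, σ_2 = 0.
On [2, 4], with s_1(x) = a_1 + b_1·(x - 2) + c_1·(x - 2)² + d_1·(x - 2)³: c_1 = σ_1/2 = 3/8, d_1 = (σ_2 - σ_1)/(6h_1) = -1/16, b_1 = Δ_1 - h_1(2σ_1 + σ_2)/6 = 3/2.

1.5000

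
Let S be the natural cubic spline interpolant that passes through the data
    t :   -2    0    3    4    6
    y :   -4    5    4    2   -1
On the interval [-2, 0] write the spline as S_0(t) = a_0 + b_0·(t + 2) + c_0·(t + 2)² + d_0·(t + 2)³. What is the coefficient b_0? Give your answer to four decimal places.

5.4407

With σ_i denoting the second derivative at x_i, h_i = 2, 3, 1, 2, and Δ_i = (y_(i+1) − y_i)/h_i = 9/2, -1/3, -2, -3/2:
  2·σ_0 + 10·σ_1 + 3·σ_2 = 6(Δ_1 - Δ_0) = -29
  3·σ_1 + 8·σ_2 + 1·σ_3 = 6(Δ_2 - Δ_1) = -10
  1·σ_2 + 6·σ_3 + 2·σ_4 = 6(Δ_3 - Δ_2) = 3
Natural end conditions: σ_0 = σ_4 = 0.
Forward elimination and back-substitution give σ_0 = 0, σ_1 = -587/208, σ_2 = -27/104, σ_3 = 113/208, σ_4 = 0.
On [-2, 0], with S_0(t) = a_0 + b_0·(t + 2) + c_0·(t + 2)² + d_0·(t + 2)³: c_0 = σ_0/2 = 0, d_0 = (σ_1 - σ_0)/(6h_0) = -587/2496, b_0 = Δ_0 - h_0(2σ_0 + σ_1)/6 = 3395/624.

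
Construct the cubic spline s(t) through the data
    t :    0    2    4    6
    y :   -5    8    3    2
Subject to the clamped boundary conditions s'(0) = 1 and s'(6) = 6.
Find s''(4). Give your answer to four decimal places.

1.9667

Write M_i for s''(x_i). With h_i = 2, 2, 2 and divided differences Δ_i = 13/2, -5/2, -1/2, the continuity of s' gives the tridiagonal system
  2·M_0 + 8·M_1 + 2·M_2 = 6(Δ_1 - Δ_0) = -54
  2·M_1 + 8·M_2 + 2·M_3 = 6(Δ_2 - Δ_1) = 12
Clamped end conditions give two more equations: 2h_0·M_0 + h_0·M_1 = 6(Δ_0 - s'(0)) = 33 and h_2·M_2 + 2h_2·M_3 = 6(s'(6) - Δ_2) = 39.
Hence M_0 = 407/30, M_1 = -319/30, M_2 = 59/30, M_3 = 263/30.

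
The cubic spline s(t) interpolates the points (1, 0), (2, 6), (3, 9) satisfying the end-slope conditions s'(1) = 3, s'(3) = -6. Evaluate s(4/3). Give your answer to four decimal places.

With m_i denoting the second derivative at x_i, h_i = 1, 1, and Δ_i = (y_(i+1) − y_i)/h_i = 6, 3:
  1·m_0 + 4·m_1 + 1·m_2 = 6(Δ_1 - Δ_0) = -18
Clamped end conditions give two more equations: 2h_0·m_0 + h_0·m_1 = 6(Δ_0 - s'(1)) = 18 and h_1·m_1 + 2h_1·m_2 = 6(s'(3) - Δ_1) = -54.
Hence m_0 = 9, m_1 = 0, m_2 = -27.
On [1, 2], s(t) = 0 + 3·(t - 1) + 9/2·(t - 1)² - 3/2·(t - 1)³.
With (t - 1) = 1/3: s(4/3) = 13/9.

1.4444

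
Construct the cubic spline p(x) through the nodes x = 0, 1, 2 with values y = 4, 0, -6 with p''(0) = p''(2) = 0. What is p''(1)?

Write σ_i for p''(x_i). With h_i = 1, 1 and divided differences Δ_i = -4, -6, the continuity of p' gives the tridiagonal system
  1·σ_0 + 4·σ_1 + 1·σ_2 = 6(Δ_1 - Δ_0) = -12
Natural end conditions: σ_0 = σ_2 = 0.
Forward elimination and back-substitution give σ_0 = 0, σ_1 = -3, σ_2 = 0.

-3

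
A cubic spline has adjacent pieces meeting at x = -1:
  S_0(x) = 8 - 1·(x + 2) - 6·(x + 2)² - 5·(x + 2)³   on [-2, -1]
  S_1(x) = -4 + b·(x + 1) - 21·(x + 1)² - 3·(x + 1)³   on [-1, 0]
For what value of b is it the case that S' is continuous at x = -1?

-28

S_0'(x) = -1 - 12·(x + 2) - 15·(x + 2)², so S_0'(-1) = -28. On the right, S_1'(-1) = b, so b = -28.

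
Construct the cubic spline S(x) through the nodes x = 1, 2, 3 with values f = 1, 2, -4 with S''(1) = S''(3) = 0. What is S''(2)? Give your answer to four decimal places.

-10.5000

With M_i denoting the second derivative at x_i, h_i = 1, 1, and Δ_i = (y_(i+1) − y_i)/h_i = 1, -6:
  1·M_0 + 4·M_1 + 1·M_2 = 6(Δ_1 - Δ_0) = -42
Natural end conditions: M_0 = M_2 = 0.
Hence M_0 = 0, M_1 = -21/2, M_2 = 0.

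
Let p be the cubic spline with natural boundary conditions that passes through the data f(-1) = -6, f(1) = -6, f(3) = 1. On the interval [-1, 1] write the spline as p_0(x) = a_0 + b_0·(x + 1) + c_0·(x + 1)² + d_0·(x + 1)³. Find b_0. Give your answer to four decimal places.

-0.8750

Write m_i for p''(x_i). With h_i = 2, 2 and divided differences Δ_i = 0, 7/2, the continuity of p' gives the tridiagonal system
  2·m_0 + 8·m_1 + 2·m_2 = 6(Δ_1 - Δ_0) = 21
Natural end conditions: m_0 = m_2 = 0.
Solving: m_0 = 0, m_1 = 21/8, m_2 = 0.
On [-1, 1], with p_0(x) = a_0 + b_0·(x + 1) + c_0·(x + 1)² + d_0·(x + 1)³: c_0 = m_0/2 = 0, d_0 = (m_1 - m_0)/(6h_0) = 7/32, b_0 = Δ_0 - h_0(2m_0 + m_1)/6 = -7/8.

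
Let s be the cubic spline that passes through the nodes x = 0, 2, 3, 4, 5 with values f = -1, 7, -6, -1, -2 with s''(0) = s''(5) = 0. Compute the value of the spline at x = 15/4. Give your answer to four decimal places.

Write m_i for s''(x_i). With h_i = 2, 1, 1, 1 and divided differences Δ_i = 4, -13, 5, -1, the continuity of s' gives the tridiagonal system
  2·m_0 + 6·m_1 + 1·m_2 = 6(Δ_1 - Δ_0) = -102
  1·m_1 + 4·m_2 + 1·m_3 = 6(Δ_2 - Δ_1) = 108
  1·m_2 + 4·m_3 + 1·m_4 = 6(Δ_3 - Δ_2) = -36
Natural end conditions: m_0 = m_4 = 0.
Forward elimination and back-substitution give m_0 = 0, m_1 = -999/43, m_2 = 1608/43, m_3 = -789/43, m_4 = 0.
On [3, 4], s(x) = -6 - 379/86·(x - 3) + 804/43·(x - 3)² - 799/86·(x - 3)³.
With (x - 3) = 3/4: s(15/4) = -14901/5504.

-2.7073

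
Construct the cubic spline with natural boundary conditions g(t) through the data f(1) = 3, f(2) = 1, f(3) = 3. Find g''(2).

Put M_i = g'' at the i-th knot. Here h = (1, 1) and Δ = (-2, 2), so the interior equations h_(i-1)·M_(i-1) + 2(h_(i-1)+h_i)·M_i + h_i·M_(i+1) = 6(Δ_i − Δ_(i-1)) read
  1·M_0 + 4·M_1 + 1·M_2 = 6(Δ_1 - Δ_0) = 24
Natural end conditions: M_0 = M_2 = 0.
Forward elimination and back-substitution give M_0 = 0, M_1 = 6, M_2 = 0.

6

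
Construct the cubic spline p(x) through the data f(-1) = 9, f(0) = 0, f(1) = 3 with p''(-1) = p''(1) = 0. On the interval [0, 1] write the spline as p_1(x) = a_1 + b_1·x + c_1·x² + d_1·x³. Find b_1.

-3

Let M_i = p''(x_i). Step sizes h_i = 1, 1; slopes of the chords Δ_i = (y_(i+1) - y_i)/h_i = -9, 3.
  1·M_0 + 4·M_1 + 1·M_2 = 6(Δ_1 - Δ_0) = 72
Natural end conditions: M_0 = M_2 = 0.
Forward elimination and back-substitution give M_0 = 0, M_1 = 18, M_2 = 0.
On [0, 1], with p_1(x) = a_1 + b_1·x + c_1·x² + d_1·x³: c_1 = M_1/2 = 9, d_1 = (M_2 - M_1)/(6h_1) = -3, b_1 = Δ_1 - h_1(2M_1 + M_2)/6 = -3.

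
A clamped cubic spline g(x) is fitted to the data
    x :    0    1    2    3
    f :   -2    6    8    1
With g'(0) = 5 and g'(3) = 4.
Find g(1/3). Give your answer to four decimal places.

0.2272

Write m_i for g''(x_i). With h_i = 1, 1, 1 and divided differences Δ_i = 8, 2, -7, the continuity of g' gives the tridiagonal system
  1·m_0 + 4·m_1 + 1·m_2 = 6(Δ_1 - Δ_0) = -36
  1·m_1 + 4·m_2 + 1·m_3 = 6(Δ_2 - Δ_1) = -54
Clamped end conditions give two more equations: 2h_0·m_0 + h_0·m_1 = 6(Δ_0 - g'(0)) = 18 and h_2·m_2 + 2h_2·m_3 = 6(g'(3) - Δ_2) = 66.
Solving the tridiagonal system: m_0 = 182/15, m_1 = -94/15, m_2 = -346/15, m_3 = 668/15.
On [0, 1], g(x) = -2 + 5·x + 91/15·x² - 46/15·x³.
With x = 1/3: g(1/3) = 92/405.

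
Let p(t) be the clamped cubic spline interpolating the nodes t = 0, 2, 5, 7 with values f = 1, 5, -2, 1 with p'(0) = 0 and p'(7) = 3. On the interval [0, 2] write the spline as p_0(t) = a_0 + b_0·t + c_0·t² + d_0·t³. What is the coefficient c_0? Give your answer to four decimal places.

2.6927

Put M_i = p'' at the i-th knot. Here h = (2, 3, 2) and Δ = (2, -7/3, 3/2), so the interior equations h_(i-1)·M_(i-1) + 2(h_(i-1)+h_i)·M_i + h_i·M_(i+1) = 6(Δ_i − Δ_(i-1)) read
  2·M_0 + 10·M_1 + 3·M_2 = 6(Δ_1 - Δ_0) = -26
  3·M_1 + 10·M_2 + 2·M_3 = 6(Δ_2 - Δ_1) = 23
Clamped end conditions give two more equations: 2h_0·M_0 + h_0·M_1 = 6(Δ_0 - p'(0)) = 12 and h_2·M_2 + 2h_2·M_3 = 6(p'(7) - Δ_2) = 9.
Solving the tridiagonal system: M_0 = 517/96, M_1 = -229/48, M_2 = 175/48, M_3 = 41/96.
On [0, 2], with p_0(t) = a_0 + b_0·t + c_0·t² + d_0·t³: c_0 = M_0/2 = 517/192, d_0 = (M_1 - M_0)/(6h_0) = -325/384, b_0 = Δ_0 - h_0(2M_0 + M_1)/6 = 0.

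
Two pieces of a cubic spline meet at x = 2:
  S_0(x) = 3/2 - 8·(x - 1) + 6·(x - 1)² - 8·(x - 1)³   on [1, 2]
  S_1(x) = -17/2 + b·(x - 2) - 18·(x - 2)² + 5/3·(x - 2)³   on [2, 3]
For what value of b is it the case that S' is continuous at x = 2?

S_0'(x) = -8 + 12·(x - 1) - 24·(x - 1)², so S_0'(2) = -20. On the right, S_1'(2) = b, so b = -20.

-20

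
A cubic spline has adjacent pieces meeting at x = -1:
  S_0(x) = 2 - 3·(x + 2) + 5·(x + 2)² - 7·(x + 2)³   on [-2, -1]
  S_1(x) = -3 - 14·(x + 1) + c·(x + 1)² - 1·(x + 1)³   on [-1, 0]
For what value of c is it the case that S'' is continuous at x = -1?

-16

S_0''(x) = 10 - 42·(x + 2), so S_0''(-1) = -32. On the right, S_1''(-1) = 2c, so c = -16.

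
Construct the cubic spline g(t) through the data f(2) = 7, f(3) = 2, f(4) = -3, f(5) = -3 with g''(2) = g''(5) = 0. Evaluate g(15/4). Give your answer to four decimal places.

With σ_i denoting the second derivative at x_i, h_i = 1, 1, 1, and Δ_i = (y_(i+1) − y_i)/h_i = -5, -5, 0:
  1·σ_0 + 4·σ_1 + 1·σ_2 = 6(Δ_1 - Δ_0) = 0
  1·σ_1 + 4·σ_2 + 1·σ_3 = 6(Δ_2 - Δ_1) = 30
Natural end conditions: σ_0 = σ_3 = 0.
Forward elimination and back-substitution give σ_0 = 0, σ_1 = -2, σ_2 = 8, σ_3 = 0.
On [3, 4], g(t) = 2 - 17/3·(t - 3) - 1·(t - 3)² + 5/3·(t - 3)³.
With (t - 3) = 3/4: g(15/4) = -135/64.

-2.1094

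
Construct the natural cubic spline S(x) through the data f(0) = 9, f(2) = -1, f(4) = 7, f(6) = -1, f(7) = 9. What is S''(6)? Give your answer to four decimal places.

18.3659

With M_i denoting the second derivative at x_i, h_i = 2, 2, 2, 1, and Δ_i = (y_(i+1) − y_i)/h_i = -5, 4, -4, 10:
  2·M_0 + 8·M_1 + 2·M_2 = 6(Δ_1 - Δ_0) = 54
  2·M_1 + 8·M_2 + 2·M_3 = 6(Δ_2 - Δ_1) = -48
  2·M_2 + 6·M_3 + 1·M_4 = 6(Δ_3 - Δ_2) = 84
Natural end conditions: M_0 = M_4 = 0.
Hence M_0 = 0, M_1 = 411/41, M_2 = -537/41, M_3 = 753/41, M_4 = 0.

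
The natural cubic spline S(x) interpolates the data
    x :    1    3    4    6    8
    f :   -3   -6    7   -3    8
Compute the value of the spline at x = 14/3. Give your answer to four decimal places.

Put σ_i = S'' at the i-th knot. Here h = (2, 1, 2, 2) and Δ = (-3/2, 13, -5, 11/2), so the interior equations h_(i-1)·σ_(i-1) + 2(h_(i-1)+h_i)·σ_i + h_i·σ_(i+1) = 6(Δ_i − Δ_(i-1)) read
  2·σ_0 + 6·σ_1 + 1·σ_2 = 6(Δ_1 - Δ_0) = 87
  1·σ_1 + 6·σ_2 + 2·σ_3 = 6(Δ_2 - Δ_1) = -108
  2·σ_2 + 8·σ_3 + 2·σ_4 = 6(Δ_3 - Δ_2) = 63
Natural end conditions: σ_0 = σ_4 = 0.
Hence σ_0 = 0, σ_1 = 2409/128, σ_2 = -1659/64, σ_3 = 3675/256, σ_4 = 0.
On [4, 6], S(x) = 7 + 1919/256·(x - 4) - 1659/128·(x - 4)² + 3437/1024·(x - 4)³.
With (x - 4) = 2/3: S(14/3) = 781/108.

7.2315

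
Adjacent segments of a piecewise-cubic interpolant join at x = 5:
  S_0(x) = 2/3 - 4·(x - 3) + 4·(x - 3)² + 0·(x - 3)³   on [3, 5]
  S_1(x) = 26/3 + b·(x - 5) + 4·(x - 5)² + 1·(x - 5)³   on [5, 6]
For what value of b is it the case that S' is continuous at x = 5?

12

S_0'(x) = -4 + 8·(x - 3) + 0·(x - 3)², so S_0'(5) = 12. On the right, S_1'(5) = b, so b = 12.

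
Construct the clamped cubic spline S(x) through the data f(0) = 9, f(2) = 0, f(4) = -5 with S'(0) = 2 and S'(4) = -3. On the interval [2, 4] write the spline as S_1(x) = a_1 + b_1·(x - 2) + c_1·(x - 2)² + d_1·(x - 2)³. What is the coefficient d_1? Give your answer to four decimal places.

With M_i denoting the second derivative at x_i, h_i = 2, 2, and Δ_i = (y_(i+1) − y_i)/h_i = -9/2, -5/2:
  2·M_0 + 8·M_1 + 2·M_2 = 6(Δ_1 - Δ_0) = 12
Clamped end conditions give two more equations: 2h_0·M_0 + h_0·M_1 = 6(Δ_0 - S'(0)) = -39 and h_1·M_1 + 2h_1·M_2 = 6(S'(4) - Δ_1) = -3.
Hence M_0 = -25/2, M_1 = 11/2, M_2 = -7/2.
On [2, 4], with S_1(x) = a_1 + b_1·(x - 2) + c_1·(x - 2)² + d_1·(x - 2)³: c_1 = M_1/2 = 11/4, d_1 = (M_2 - M_1)/(6h_1) = -3/4, b_1 = Δ_1 - h_1(2M_1 + M_2)/6 = -5.

-0.7500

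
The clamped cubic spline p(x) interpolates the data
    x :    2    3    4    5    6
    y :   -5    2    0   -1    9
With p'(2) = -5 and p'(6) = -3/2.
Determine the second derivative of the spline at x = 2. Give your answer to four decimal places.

48.9821

Put M_i = p'' at the i-th knot. Here h = (1, 1, 1, 1) and Δ = (7, -2, -1, 10), so the interior equations h_(i-1)·M_(i-1) + 2(h_(i-1)+h_i)·M_i + h_i·M_(i+1) = 6(Δ_i − Δ_(i-1)) read
  1·M_0 + 4·M_1 + 1·M_2 = 6(Δ_1 - Δ_0) = -54
  1·M_1 + 4·M_2 + 1·M_3 = 6(Δ_2 - Δ_1) = 6
  1·M_2 + 4·M_3 + 1·M_4 = 6(Δ_3 - Δ_2) = 66
Clamped end conditions give two more equations: 2h_0·M_0 + h_0·M_1 = 6(Δ_0 - p'(2)) = 72 and h_3·M_3 + 2h_3·M_4 = 6(p'(6) - Δ_3) = -69.
Solving: M_0 = 2743/56, M_1 = -727/28, M_2 = 7/8, M_3 = 797/28, M_4 = -2729/56.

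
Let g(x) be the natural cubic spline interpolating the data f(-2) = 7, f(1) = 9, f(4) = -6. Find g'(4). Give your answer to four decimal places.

Put M_i = g'' at the i-th knot. Here h = (3, 3) and Δ = (2/3, -5), so the interior equations h_(i-1)·M_(i-1) + 2(h_(i-1)+h_i)·M_i + h_i·M_(i+1) = 6(Δ_i − Δ_(i-1)) read
  3·M_0 + 12·M_1 + 3·M_2 = 6(Δ_1 - Δ_0) = -34
Natural end conditions: M_0 = M_2 = 0.
Hence M_0 = 0, M_1 = -17/6, M_2 = 0.
On [1, 4], g'(x) = b_1 + 2c_1·(x - 1) + 3d_1·(x - 1)² with b_1 = Δ_1 - h_1(2M_1 + M_2)/6 = -13/6, c_1 = M_1/2 = -17/12, d_1 = (M_2 - M_1)/(6h_1) = 17/108. So g'(4) = -77/12.

-6.4167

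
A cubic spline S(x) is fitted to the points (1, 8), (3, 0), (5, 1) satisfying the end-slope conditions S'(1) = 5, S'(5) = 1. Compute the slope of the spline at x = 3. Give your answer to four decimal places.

Put M_i = S'' at the i-th knot. Here h = (2, 2) and Δ = (-4, 1/2), so the interior equations h_(i-1)·M_(i-1) + 2(h_(i-1)+h_i)·M_i + h_i·M_(i+1) = 6(Δ_i − Δ_(i-1)) read
  2·M_0 + 8·M_1 + 2·M_2 = 6(Δ_1 - Δ_0) = 27
Clamped end conditions give two more equations: 2h_0·M_0 + h_0·M_1 = 6(Δ_0 - S'(1)) = -54 and h_1·M_1 + 2h_1·M_2 = 6(S'(5) - Δ_1) = 3.
Hence M_0 = -143/8, M_1 = 35/4, M_2 = -29/8.
On [3, 5], S'(x) = b_1 + 2c_1·(x - 3) + 3d_1·(x - 3)² with b_1 = Δ_1 - h_1(2M_1 + M_2)/6 = -33/8, c_1 = M_1/2 = 35/8, d_1 = (M_2 - M_1)/(6h_1) = -33/32. So S'(3) = -33/8.

-4.1250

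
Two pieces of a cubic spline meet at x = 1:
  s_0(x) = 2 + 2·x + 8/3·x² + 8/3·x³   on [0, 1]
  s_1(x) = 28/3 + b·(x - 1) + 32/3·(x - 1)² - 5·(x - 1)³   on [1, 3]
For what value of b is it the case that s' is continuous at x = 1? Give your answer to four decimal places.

s_0'(x) = 2 + 16/3·x + 8·x², so s_0'(1) = 46/3. On the right, s_1'(1) = b, so b = 46/3.

15.3333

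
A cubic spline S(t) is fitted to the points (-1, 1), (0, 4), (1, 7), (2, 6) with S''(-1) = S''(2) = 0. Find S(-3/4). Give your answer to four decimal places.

With M_i denoting the second derivative at x_i, h_i = 1, 1, 1, and Δ_i = (y_(i+1) − y_i)/h_i = 3, 3, -1:
  1·M_0 + 4·M_1 + 1·M_2 = 6(Δ_1 - Δ_0) = 0
  1·M_1 + 4·M_2 + 1·M_3 = 6(Δ_2 - Δ_1) = -24
Natural end conditions: M_0 = M_3 = 0.
Solving the tridiagonal system: M_0 = 0, M_1 = 8/5, M_2 = -32/5, M_3 = 0.
On [-1, 0], S(t) = 1 + 41/15·(t + 1) + 0·(t + 1)² + 4/15·(t + 1)³.
With (t + 1) = 1/4: S(-3/4) = 27/16.

1.6875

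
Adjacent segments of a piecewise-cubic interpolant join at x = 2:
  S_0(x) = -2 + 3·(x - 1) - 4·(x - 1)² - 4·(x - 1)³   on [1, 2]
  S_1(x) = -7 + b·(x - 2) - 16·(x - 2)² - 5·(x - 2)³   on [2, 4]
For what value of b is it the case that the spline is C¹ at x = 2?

S_0'(x) = 3 - 8·(x - 1) - 12·(x - 1)², so S_0'(2) = -17. On the right, S_1'(2) = b, so b = -17.

-17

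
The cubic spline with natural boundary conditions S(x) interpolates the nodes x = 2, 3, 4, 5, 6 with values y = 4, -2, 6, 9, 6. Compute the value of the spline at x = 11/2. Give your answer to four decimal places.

7.8750

Let m_i = S''(x_i). Step sizes h_i = 1, 1, 1, 1; slopes of the chords Δ_i = (y_(i+1) - y_i)/h_i = -6, 8, 3, -3.
  1·m_0 + 4·m_1 + 1·m_2 = 6(Δ_1 - Δ_0) = 84
  1·m_1 + 4·m_2 + 1·m_3 = 6(Δ_2 - Δ_1) = -30
  1·m_2 + 4·m_3 + 1·m_4 = 6(Δ_3 - Δ_2) = -36
Natural end conditions: m_0 = m_4 = 0.
Hence m_0 = 0, m_1 = 24, m_2 = -12, m_3 = -6, m_4 = 0.
On [5, 6], S(x) = 9 - 1·(x - 5) - 3·(x - 5)² + 1·(x - 5)³.
With (x - 5) = 1/2: S(11/2) = 63/8.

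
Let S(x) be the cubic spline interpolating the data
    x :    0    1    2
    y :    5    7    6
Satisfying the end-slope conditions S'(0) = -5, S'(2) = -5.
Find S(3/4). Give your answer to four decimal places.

With M_i denoting the second derivative at x_i, h_i = 1, 1, and Δ_i = (y_(i+1) − y_i)/h_i = 2, -1:
  1·M_0 + 4·M_1 + 1·M_2 = 6(Δ_1 - Δ_0) = -18
Clamped end conditions give two more equations: 2h_0·M_0 + h_0·M_1 = 6(Δ_0 - S'(0)) = 42 and h_1·M_1 + 2h_1·M_2 = 6(S'(2) - Δ_1) = -24.
Forward elimination and back-substitution give M_0 = 51/2, M_1 = -9, M_2 = -15/2.
On [0, 1], S(x) = 5 - 5·x + 51/4·x² - 23/4·x³.
With x = 3/4: S(3/4) = 1535/256.

5.9961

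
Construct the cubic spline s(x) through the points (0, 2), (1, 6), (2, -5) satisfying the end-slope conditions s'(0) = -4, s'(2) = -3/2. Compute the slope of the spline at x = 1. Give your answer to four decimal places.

-3.8750

With M_i denoting the second derivative at x_i, h_i = 1, 1, and Δ_i = (y_(i+1) − y_i)/h_i = 4, -11:
  1·M_0 + 4·M_1 + 1·M_2 = 6(Δ_1 - Δ_0) = -90
Clamped end conditions give two more equations: 2h_0·M_0 + h_0·M_1 = 6(Δ_0 - s'(0)) = 48 and h_1·M_1 + 2h_1·M_2 = 6(s'(2) - Δ_1) = 57.
Solving: M_0 = 191/4, M_1 = -95/2, M_2 = 209/4.
On [1, 2], s'(x) = b_1 + 2c_1·(x - 1) + 3d_1·(x - 1)² with b_1 = Δ_1 - h_1(2M_1 + M_2)/6 = -31/8, c_1 = M_1/2 = -95/4, d_1 = (M_2 - M_1)/(6h_1) = 133/8. So s'(1) = -31/8.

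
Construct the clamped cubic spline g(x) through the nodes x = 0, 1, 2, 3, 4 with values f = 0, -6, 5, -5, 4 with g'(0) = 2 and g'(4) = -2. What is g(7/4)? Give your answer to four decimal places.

Write M_i for g''(x_i). With h_i = 1, 1, 1, 1 and divided differences Δ_i = -6, 11, -10, 9, the continuity of g' gives the tridiagonal system
  1·M_0 + 4·M_1 + 1·M_2 = 6(Δ_1 - Δ_0) = 102
  1·M_1 + 4·M_2 + 1·M_3 = 6(Δ_2 - Δ_1) = -126
  1·M_2 + 4·M_3 + 1·M_4 = 6(Δ_3 - Δ_2) = 114
Clamped end conditions give two more equations: 2h_0·M_0 + h_0·M_1 = 6(Δ_0 - g'(0)) = -48 and h_3·M_3 + 2h_3·M_4 = 6(g'(4) - Δ_3) = -66.
Solving: M_0 = -101/2, M_1 = 53, M_2 = -119/2, M_3 = 59, M_4 = -125/2.
On [1, 2], g(x) = -6 + 13/4·(x - 1) + 53/2·(x - 1)² - 75/4·(x - 1)³.
With (x - 1) = 3/4: g(7/4) = 879/256.

3.4336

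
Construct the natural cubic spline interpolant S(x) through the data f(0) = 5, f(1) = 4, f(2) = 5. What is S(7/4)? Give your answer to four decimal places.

4.6328

With m_i denoting the second derivative at x_i, h_i = 1, 1, and Δ_i = (y_(i+1) − y_i)/h_i = -1, 1:
  1·m_0 + 4·m_1 + 1·m_2 = 6(Δ_1 - Δ_0) = 12
Natural end conditions: m_0 = m_2 = 0.
Hence m_0 = 0, m_1 = 3, m_2 = 0.
On [1, 2], S(x) = 4 + 0·(x - 1) + 3/2·(x - 1)² - 1/2·(x - 1)³.
With (x - 1) = 3/4: S(7/4) = 593/128.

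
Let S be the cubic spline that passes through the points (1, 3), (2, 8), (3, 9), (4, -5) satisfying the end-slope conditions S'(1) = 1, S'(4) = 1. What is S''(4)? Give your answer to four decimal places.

With M_i denoting the second derivative at x_i, h_i = 1, 1, 1, and Δ_i = (y_(i+1) − y_i)/h_i = 5, 1, -14:
  1·M_0 + 4·M_1 + 1·M_2 = 6(Δ_1 - Δ_0) = -24
  1·M_1 + 4·M_2 + 1·M_3 = 6(Δ_2 - Δ_1) = -90
Clamped end conditions give two more equations: 2h_0·M_0 + h_0·M_1 = 6(Δ_0 - S'(1)) = 24 and h_2·M_2 + 2h_2·M_3 = 6(S'(4) - Δ_2) = 90.
Solving: M_0 = 58/5, M_1 = 4/5, M_2 = -194/5, M_3 = 322/5.

64.4000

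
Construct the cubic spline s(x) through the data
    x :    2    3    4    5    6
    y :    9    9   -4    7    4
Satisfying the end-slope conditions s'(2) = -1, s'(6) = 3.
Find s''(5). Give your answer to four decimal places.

Put M_i = s'' at the i-th knot. Here h = (1, 1, 1, 1) and Δ = (0, -13, 11, -3), so the interior equations h_(i-1)·M_(i-1) + 2(h_(i-1)+h_i)·M_i + h_i·M_(i+1) = 6(Δ_i − Δ_(i-1)) read
  1·M_0 + 4·M_1 + 1·M_2 = 6(Δ_1 - Δ_0) = -78
  1·M_1 + 4·M_2 + 1·M_3 = 6(Δ_2 - Δ_1) = 144
  1·M_2 + 4·M_3 + 1·M_4 = 6(Δ_3 - Δ_2) = -84
Clamped end conditions give two more equations: 2h_0·M_0 + h_0·M_1 = 6(Δ_0 - s'(2)) = 6 and h_3·M_3 + 2h_3·M_4 = 6(s'(6) - Δ_3) = 36.
Solving the tridiagonal system: M_0 = 91/4, M_1 = -79/2, M_2 = 229/4, M_3 = -91/2, M_4 = 163/4.

-45.5000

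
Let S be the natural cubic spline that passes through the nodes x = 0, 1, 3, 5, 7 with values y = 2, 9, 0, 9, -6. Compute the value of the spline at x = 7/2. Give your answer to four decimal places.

1.1582

With m_i denoting the second derivative at x_i, h_i = 1, 2, 2, 2, and Δ_i = (y_(i+1) − y_i)/h_i = 7, -9/2, 9/2, -15/2:
  1·m_0 + 6·m_1 + 2·m_2 = 6(Δ_1 - Δ_0) = -69
  2·m_1 + 8·m_2 + 2·m_3 = 6(Δ_2 - Δ_1) = 54
  2·m_2 + 8·m_3 + 2·m_4 = 6(Δ_3 - Δ_2) = -72
Natural end conditions: m_0 = m_4 = 0.
Hence m_0 = 0, m_1 = -1323/82, m_2 = 570/41, m_3 = -1023/82, m_4 = 0.
On [3, 5], S(x) = 0 - 25/41·(x - 3) + 285/41·(x - 3)² - 721/328·(x - 3)³.
With (x - 3) = 1/2: S(7/2) = 3039/2624.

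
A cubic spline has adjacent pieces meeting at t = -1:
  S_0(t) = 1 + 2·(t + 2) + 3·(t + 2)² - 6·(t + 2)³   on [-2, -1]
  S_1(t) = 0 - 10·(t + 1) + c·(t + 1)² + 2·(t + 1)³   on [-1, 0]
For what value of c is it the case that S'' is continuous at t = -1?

S_0''(t) = 6 - 36·(t + 2), so S_0''(-1) = -30. On the right, S_1''(-1) = 2c, so c = -15.

-15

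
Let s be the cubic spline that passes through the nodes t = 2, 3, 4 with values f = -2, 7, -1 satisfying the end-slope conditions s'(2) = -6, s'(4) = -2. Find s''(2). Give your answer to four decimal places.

With M_i denoting the second derivative at x_i, h_i = 1, 1, and Δ_i = (y_(i+1) − y_i)/h_i = 9, -8:
  1·M_0 + 4·M_1 + 1·M_2 = 6(Δ_1 - Δ_0) = -102
Clamped end conditions give two more equations: 2h_0·M_0 + h_0·M_1 = 6(Δ_0 - s'(2)) = 90 and h_1·M_1 + 2h_1·M_2 = 6(s'(4) - Δ_1) = 36.
Solving the tridiagonal system: M_0 = 145/2, M_1 = -55, M_2 = 91/2.

72.5000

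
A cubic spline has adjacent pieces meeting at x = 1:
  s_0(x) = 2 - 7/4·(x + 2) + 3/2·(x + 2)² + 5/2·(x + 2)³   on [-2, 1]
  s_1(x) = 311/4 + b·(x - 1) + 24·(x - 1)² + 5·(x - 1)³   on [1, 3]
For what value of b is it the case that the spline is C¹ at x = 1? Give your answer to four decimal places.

74.7500

s_0'(x) = -7/4 + 3·(x + 2) + 15/2·(x + 2)², so s_0'(1) = 299/4. On the right, s_1'(1) = b, so b = 299/4.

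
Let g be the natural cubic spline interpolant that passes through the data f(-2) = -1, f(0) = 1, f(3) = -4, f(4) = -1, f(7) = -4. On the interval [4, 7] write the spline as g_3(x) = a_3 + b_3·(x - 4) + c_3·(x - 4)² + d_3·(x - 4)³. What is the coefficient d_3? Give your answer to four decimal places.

0.2023

Put M_i = g'' at the i-th knot. Here h = (2, 3, 1, 3) and Δ = (1, -5/3, 3, -1), so the interior equations h_(i-1)·M_(i-1) + 2(h_(i-1)+h_i)·M_i + h_i·M_(i+1) = 6(Δ_i − Δ_(i-1)) read
  2·M_0 + 10·M_1 + 3·M_2 = 6(Δ_1 - Δ_0) = -16
  3·M_1 + 8·M_2 + 1·M_3 = 6(Δ_2 - Δ_1) = 28
  1·M_2 + 8·M_3 + 3·M_4 = 6(Δ_3 - Δ_2) = -24
Natural end conditions: M_0 = M_4 = 0.
Forward elimination and back-substitution give M_0 = 0, M_1 = -292/93, M_2 = 1432/279, M_3 = -1016/279, M_4 = 0.
On [4, 7], with g_3(x) = a_3 + b_3·(x - 4) + c_3·(x - 4)² + d_3·(x - 4)³: c_3 = M_3/2 = -508/279, d_3 = (M_4 - M_3)/(6h_3) = 508/2511, b_3 = Δ_3 - h_3(2M_3 + M_4)/6 = 737/279.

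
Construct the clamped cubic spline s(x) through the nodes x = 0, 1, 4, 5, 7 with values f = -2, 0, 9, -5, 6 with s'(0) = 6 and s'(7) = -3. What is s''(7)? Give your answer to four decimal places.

Let M_i = s''(x_i). Step sizes h_i = 1, 3, 1, 2; slopes of the chords Δ_i = (y_(i+1) - y_i)/h_i = 2, 3, -14, 11/2.
  1·M_0 + 8·M_1 + 3·M_2 = 6(Δ_1 - Δ_0) = 6
  3·M_1 + 8·M_2 + 1·M_3 = 6(Δ_2 - Δ_1) = -102
  1·M_2 + 6·M_3 + 2·M_4 = 6(Δ_3 - Δ_2) = 117
Clamped end conditions give two more equations: 2h_0·M_0 + h_0·M_1 = 6(Δ_0 - s'(0)) = -24 and h_3·M_3 + 2h_3·M_4 = 6(s'(7) - Δ_3) = -51.
Solving the tridiagonal system: M_0 = -1911/110, M_1 = 591/55, M_2 = -459/22, M_3 = 1797/55, M_4 = -6399/220.

-29.0864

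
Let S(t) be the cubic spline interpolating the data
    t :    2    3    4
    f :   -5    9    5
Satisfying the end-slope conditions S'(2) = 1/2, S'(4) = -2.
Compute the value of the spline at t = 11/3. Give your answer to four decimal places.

6.9167

With σ_i denoting the second derivative at x_i, h_i = 1, 1, and Δ_i = (y_(i+1) − y_i)/h_i = 14, -4:
  1·σ_0 + 4·σ_1 + 1·σ_2 = 6(Δ_1 - Δ_0) = -108
Clamped end conditions give two more equations: 2h_0·σ_0 + h_0·σ_1 = 6(Δ_0 - S'(2)) = 81 and h_1·σ_1 + 2h_1·σ_2 = 6(S'(4) - Δ_1) = 12.
Hence σ_0 = 265/4, σ_1 = -103/2, σ_2 = 127/4.
On [3, 4], S(t) = 9 + 63/8·(t - 3) - 103/4·(t - 3)² + 111/8·(t - 3)³.
With (t - 3) = 2/3: S(11/3) = 83/12.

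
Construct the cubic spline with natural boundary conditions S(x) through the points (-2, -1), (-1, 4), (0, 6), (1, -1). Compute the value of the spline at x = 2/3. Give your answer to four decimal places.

1.9852

With M_i denoting the second derivative at x_i, h_i = 1, 1, 1, and Δ_i = (y_(i+1) − y_i)/h_i = 5, 2, -7:
  1·M_0 + 4·M_1 + 1·M_2 = 6(Δ_1 - Δ_0) = -18
  1·M_1 + 4·M_2 + 1·M_3 = 6(Δ_2 - Δ_1) = -54
Natural end conditions: M_0 = M_3 = 0.
Forward elimination and back-substitution give M_0 = 0, M_1 = -6/5, M_2 = -66/5, M_3 = 0.
On [0, 1], S(x) = 6 - 13/5·x - 33/5·x² + 11/5·x³.
With x = 2/3: S(2/3) = 268/135.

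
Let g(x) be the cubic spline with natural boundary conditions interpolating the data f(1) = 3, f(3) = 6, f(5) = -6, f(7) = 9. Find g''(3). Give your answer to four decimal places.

Write σ_i for g''(x_i). With h_i = 2, 2, 2 and divided differences Δ_i = 3/2, -6, 15/2, the continuity of g' gives the tridiagonal system
  2·σ_0 + 8·σ_1 + 2·σ_2 = 6(Δ_1 - Δ_0) = -45
  2·σ_1 + 8·σ_2 + 2·σ_3 = 6(Δ_2 - Δ_1) = 81
Natural end conditions: σ_0 = σ_3 = 0.
Solving the tridiagonal system: σ_0 = 0, σ_1 = -87/10, σ_2 = 123/10, σ_3 = 0.

-8.7000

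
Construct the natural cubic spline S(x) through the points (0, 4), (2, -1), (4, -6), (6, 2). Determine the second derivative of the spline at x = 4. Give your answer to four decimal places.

5.2000

With σ_i denoting the second derivative at x_i, h_i = 2, 2, 2, and Δ_i = (y_(i+1) − y_i)/h_i = -5/2, -5/2, 4:
  2·σ_0 + 8·σ_1 + 2·σ_2 = 6(Δ_1 - Δ_0) = 0
  2·σ_1 + 8·σ_2 + 2·σ_3 = 6(Δ_2 - Δ_1) = 39
Natural end conditions: σ_0 = σ_3 = 0.
Solving the tridiagonal system: σ_0 = 0, σ_1 = -13/10, σ_2 = 26/5, σ_3 = 0.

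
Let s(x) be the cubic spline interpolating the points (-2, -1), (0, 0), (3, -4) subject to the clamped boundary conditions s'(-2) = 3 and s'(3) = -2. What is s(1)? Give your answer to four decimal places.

-0.9704

With σ_i denoting the second derivative at x_i, h_i = 2, 3, and Δ_i = (y_(i+1) − y_i)/h_i = 1/2, -4/3:
  2·σ_0 + 10·σ_1 + 3·σ_2 = 6(Δ_1 - Δ_0) = -11
Clamped end conditions give two more equations: 2h_0·σ_0 + h_0·σ_1 = 6(Δ_0 - s'(-2)) = -15 and h_1·σ_1 + 2h_1·σ_2 = 6(s'(3) - Δ_1) = -4.
Forward elimination and back-substitution give σ_0 = -73/20, σ_1 = -1/5, σ_2 = -17/30.
On [0, 3], s(x) = 0 - 17/20·x - 1/10·x² - 11/540·x³.
With x = 1: s(1) = -131/135.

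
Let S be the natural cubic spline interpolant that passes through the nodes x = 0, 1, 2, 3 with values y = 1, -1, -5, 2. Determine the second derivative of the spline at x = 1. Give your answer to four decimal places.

-7.6000

Put M_i = S'' at the i-th knot. Here h = (1, 1, 1) and Δ = (-2, -4, 7), so the interior equations h_(i-1)·M_(i-1) + 2(h_(i-1)+h_i)·M_i + h_i·M_(i+1) = 6(Δ_i − Δ_(i-1)) read
  1·M_0 + 4·M_1 + 1·M_2 = 6(Δ_1 - Δ_0) = -12
  1·M_1 + 4·M_2 + 1·M_3 = 6(Δ_2 - Δ_1) = 66
Natural end conditions: M_0 = M_3 = 0.
Solving: M_0 = 0, M_1 = -38/5, M_2 = 92/5, M_3 = 0.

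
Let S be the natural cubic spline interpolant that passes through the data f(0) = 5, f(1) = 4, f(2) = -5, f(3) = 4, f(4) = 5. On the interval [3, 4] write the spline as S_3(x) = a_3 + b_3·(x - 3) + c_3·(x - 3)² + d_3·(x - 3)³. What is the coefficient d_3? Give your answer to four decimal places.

3.5714

Write σ_i for S''(x_i). With h_i = 1, 1, 1, 1 and divided differences Δ_i = -1, -9, 9, 1, the continuity of S' gives the tridiagonal system
  1·σ_0 + 4·σ_1 + 1·σ_2 = 6(Δ_1 - Δ_0) = -48
  1·σ_1 + 4·σ_2 + 1·σ_3 = 6(Δ_2 - Δ_1) = 108
  1·σ_2 + 4·σ_3 + 1·σ_4 = 6(Δ_3 - Δ_2) = -48
Natural end conditions: σ_0 = σ_4 = 0.
Solving: σ_0 = 0, σ_1 = -150/7, σ_2 = 264/7, σ_3 = -150/7, σ_4 = 0.
On [3, 4], with S_3(x) = a_3 + b_3·(x - 3) + c_3·(x - 3)² + d_3·(x - 3)³: c_3 = σ_3/2 = -75/7, d_3 = (σ_4 - σ_3)/(6h_3) = 25/7, b_3 = Δ_3 - h_3(2σ_3 + σ_4)/6 = 57/7.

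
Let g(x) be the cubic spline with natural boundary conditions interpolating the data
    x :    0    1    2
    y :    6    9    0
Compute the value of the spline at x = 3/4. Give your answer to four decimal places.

With σ_i denoting the second derivative at x_i, h_i = 1, 1, and Δ_i = (y_(i+1) − y_i)/h_i = 3, -9:
  1·σ_0 + 4·σ_1 + 1·σ_2 = 6(Δ_1 - Δ_0) = -72
Natural end conditions: σ_0 = σ_2 = 0.
Solving the tridiagonal system: σ_0 = 0, σ_1 = -18, σ_2 = 0.
On [0, 1], g(x) = 6 + 6·x + 0·x² - 3·x³.
With x = 3/4: g(3/4) = 591/64.

9.2344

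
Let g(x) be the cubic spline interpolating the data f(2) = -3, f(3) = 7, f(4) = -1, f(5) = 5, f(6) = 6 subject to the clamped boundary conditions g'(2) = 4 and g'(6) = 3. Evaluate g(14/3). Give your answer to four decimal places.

Write m_i for g''(x_i). With h_i = 1, 1, 1, 1 and divided differences Δ_i = 10, -8, 6, 1, the continuity of g' gives the tridiagonal system
  1·m_0 + 4·m_1 + 1·m_2 = 6(Δ_1 - Δ_0) = -108
  1·m_1 + 4·m_2 + 1·m_3 = 6(Δ_2 - Δ_1) = 84
  1·m_2 + 4·m_3 + 1·m_4 = 6(Δ_3 - Δ_2) = -30
Clamped end conditions give two more equations: 2h_0·m_0 + h_0·m_1 = 6(Δ_0 - g'(2)) = 36 and h_3·m_3 + 2h_3·m_4 = 6(g'(6) - Δ_3) = 12.
Solving: m_0 = 290/7, m_1 = -328/7, m_2 = 38, m_3 = -148/7, m_4 = 116/7.
On [4, 5], g(x) = -1 - 22/7·(x - 4) + 19·(x - 4)² - 69/7·(x - 4)³.
With (x - 4) = 2/3: g(14/3) = 17/7.

2.4286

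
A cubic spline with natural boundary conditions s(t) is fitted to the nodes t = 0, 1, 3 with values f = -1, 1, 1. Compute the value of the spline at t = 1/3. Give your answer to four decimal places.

Put σ_i = s'' at the i-th knot. Here h = (1, 2) and Δ = (2, 0), so the interior equations h_(i-1)·σ_(i-1) + 2(h_(i-1)+h_i)·σ_i + h_i·σ_(i+1) = 6(Δ_i − Δ_(i-1)) read
  1·σ_0 + 6·σ_1 + 2·σ_2 = 6(Δ_1 - Δ_0) = -12
Natural end conditions: σ_0 = σ_2 = 0.
Solving: σ_0 = 0, σ_1 = -2, σ_2 = 0.
On [0, 1], s(t) = -1 + 7/3·t + 0·t² - 1/3·t³.
With t = 1/3: s(1/3) = -19/81.

-0.2346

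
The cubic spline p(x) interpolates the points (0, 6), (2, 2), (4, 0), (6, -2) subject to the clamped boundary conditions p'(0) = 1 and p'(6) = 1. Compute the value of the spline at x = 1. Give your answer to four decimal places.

Put M_i = p'' at the i-th knot. Here h = (2, 2, 2) and Δ = (-2, -1, -1), so the interior equations h_(i-1)·M_(i-1) + 2(h_(i-1)+h_i)·M_i + h_i·M_(i+1) = 6(Δ_i − Δ_(i-1)) read
  2·M_0 + 8·M_1 + 2·M_2 = 6(Δ_1 - Δ_0) = 6
  2·M_1 + 8·M_2 + 2·M_3 = 6(Δ_2 - Δ_1) = 0
Clamped end conditions give two more equations: 2h_0·M_0 + h_0·M_1 = 6(Δ_0 - p'(0)) = -18 and h_2·M_2 + 2h_2·M_3 = 6(p'(6) - Δ_2) = 12.
Solving: M_0 = -29/5, M_1 = 13/5, M_2 = -8/5, M_3 = 19/5.
On [0, 2], p(x) = 6 + 1·x - 29/10·x² + 7/10·x³.
With x = 1: p(1) = 24/5.

4.8000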